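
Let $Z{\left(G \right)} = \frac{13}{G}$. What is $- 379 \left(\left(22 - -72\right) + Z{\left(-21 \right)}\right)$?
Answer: $- \frac{743219}{21} \approx -35391.0$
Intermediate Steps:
$- 379 \left(\left(22 - -72\right) + Z{\left(-21 \right)}\right) = - 379 \left(\left(22 - -72\right) + \frac{13}{-21}\right) = - 379 \left(\left(22 + 72\right) + 13 \left(- \frac{1}{21}\right)\right) = - 379 \left(94 - \frac{13}{21}\right) = \left(-379\right) \frac{1961}{21} = - \frac{743219}{21}$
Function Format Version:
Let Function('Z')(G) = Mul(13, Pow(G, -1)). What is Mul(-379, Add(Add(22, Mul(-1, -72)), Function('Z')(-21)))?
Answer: Rational(-743219, 21) ≈ -35391.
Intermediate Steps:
Mul(-379, Add(Add(22, Mul(-1, -72)), Function('Z')(-21))) = Mul(-379, Add(Add(22, Mul(-1, -72)), Mul(13, Pow(-21, -1)))) = Mul(-379, Add(Add(22, 72), Mul(13, Rational(-1, 21)))) = Mul(-379, Add(94, Rational(-13, 21))) = Mul(-379, Rational(1961, 21)) = Rational(-743219, 21)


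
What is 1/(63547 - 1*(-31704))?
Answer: 1/95251 ≈ 1.0499e-5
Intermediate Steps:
1/(63547 - 1*(-31704)) = 1/(63547 + 31704) = 1/95251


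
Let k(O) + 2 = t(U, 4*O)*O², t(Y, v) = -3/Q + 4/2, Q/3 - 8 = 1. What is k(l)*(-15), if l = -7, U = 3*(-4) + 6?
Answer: -4075/3 ≈ -1358.3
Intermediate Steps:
Q = 27 (Q = 24 + 3*1 = 24 + 3 = 27)
U = -6 (U = -12 + 6 = -6)
t(Y, v) = 17/9 (t(Y, v) = -3/27 + 4/2 = -3*1/27 + 4*(½) = -⅑ + 2 = 17/9)
k(O) = -2 + 17*O²/9
k(l)*(-15) = (-2 + (17/9)*(-7)²)*(-15) = (-2 + (17/9)*49)*(-15) = (-2 + 833/9)*(-15) = (815/9)*(-15) = -4075/3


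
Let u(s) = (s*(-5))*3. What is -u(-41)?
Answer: -615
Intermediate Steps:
u(s) = -15*s (u(s) = -5*s*3 = -15*s)
-u(-41) = -(-15)*(-41) = -1*615 = -615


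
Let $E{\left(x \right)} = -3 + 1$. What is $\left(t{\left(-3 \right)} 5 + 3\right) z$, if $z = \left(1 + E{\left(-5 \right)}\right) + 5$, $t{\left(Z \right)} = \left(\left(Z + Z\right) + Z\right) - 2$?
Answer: $-208$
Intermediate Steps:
$E{\left(x \right)} = -2$
$t{\left(Z \right)} = -2 + 3 Z$ ($t{\left(Z \right)} = \left(2 Z + Z\right) - 2 = 3 Z - 2 = -2 + 3 Z$)
$z = 4$ ($z = \left(1 - 2\right) + 5 = -1 + 5 = 4$)
$\left(t{\left(-3 \right)} 5 + 3\right) z = \left(\left(-2 + 3 \left(-3\right)\right) 5 + 3\right) 4 = \left(\left(-2 - 9\right) 5 + 3\right) 4 = \left(\left(-11\right) 5 + 3\right) 4 = \left(-55 + 3\right) 4 = \left(-52\right) 4 = -208$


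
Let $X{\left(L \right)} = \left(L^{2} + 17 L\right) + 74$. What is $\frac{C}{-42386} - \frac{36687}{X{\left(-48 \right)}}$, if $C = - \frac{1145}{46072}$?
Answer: $- \frac{35821328838307}{1525142885552} \approx -23.487$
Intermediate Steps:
$X{\left(L \right)} = 74 + L^{2} + 17 L$
$C = - \frac{1145}{46072}$ ($C = \left(-1145\right) \frac{1}{46072} = - \frac{1145}{46072} \approx -0.024852$)
$\frac{C}{-42386} - \frac{36687}{X{\left(-48 \right)}} = - \frac{1145}{46072 \left(-42386\right)} - \frac{36687}{74 + \left(-48\right)^{2} + 17 \left(-48\right)} = \left(- \frac{1145}{46072}\right) \left(- \frac{1}{42386}\right) - \frac{36687}{74 + 2304 - 816} = \frac{1145}{1952807792} - \frac{36687}{1562} = - \frac{35821328838307}{1525142885552}$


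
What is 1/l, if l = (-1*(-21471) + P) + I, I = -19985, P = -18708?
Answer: -1/17222 ≈ -5.8065e-5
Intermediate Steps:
l = -17222 (l = (-1*(-21471) - 18708) - 19985 = (21471 - 18708) - 19985 = 2763 - 19985 = -17222)
1/l = 1/(-17222) = -1/17222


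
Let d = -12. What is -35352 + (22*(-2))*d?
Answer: -34824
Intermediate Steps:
-35352 + (22*(-2))*d = -35352 + (22*(-2))*(-12) = -35352 - 44*(-12) = -35352 + 528 = -34824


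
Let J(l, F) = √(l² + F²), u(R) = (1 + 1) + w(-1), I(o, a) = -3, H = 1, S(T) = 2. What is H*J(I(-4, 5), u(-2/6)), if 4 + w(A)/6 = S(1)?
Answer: √109 ≈ 10.440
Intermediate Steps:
w(A) = -12 (w(A) = -24 + 6*2 = -24 + 12 = -12)
u(R) = -10 (u(R) = (1 + 1) - 12 = 2 - 12 = -10)
J(l, F) = √(F² + l²)
H*J(I(-4, 5), u(-2/6)) = 1*√((-10)² + (-3)²) = 1*√(100 + 9) = 1*√109 = √109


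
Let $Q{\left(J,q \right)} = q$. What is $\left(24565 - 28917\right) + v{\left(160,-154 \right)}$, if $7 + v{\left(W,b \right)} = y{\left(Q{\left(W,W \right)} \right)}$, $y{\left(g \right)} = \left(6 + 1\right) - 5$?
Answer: $-4357$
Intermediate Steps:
$y{\left(g \right)} = 2$ ($y{\left(g \right)} = 7 - 5 = 2$)
$v{\left(W,b \right)} = -5$ ($v{\left(W,b \right)} = -7 + 2 = -5$)
$\left(24565 - 28917\right) + v{\left(160,-154 \right)} = \left(24565 - 28917\right) - 5 = -4352 - 5 = -4357$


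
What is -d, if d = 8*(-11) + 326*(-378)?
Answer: 123316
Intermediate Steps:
d = -123316 (d = -88 - 123228 = -123316)
-d = -1*(-123316) = 123316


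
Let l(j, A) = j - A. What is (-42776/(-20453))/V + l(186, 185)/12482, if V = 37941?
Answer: 1309937305/9686122781586 ≈ 0.00013524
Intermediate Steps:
(-42776/(-20453))/V + l(186, 185)/12482 = -42776/(-20453)/37941 + (186 - 1*185)/12482 = -42776*(-1/20453)*(1/37941) + (186 - 185)*(1/12482) = (42776/20453)*(1/37941) + 1*(1/12482) = 42776/776007273 + 1/12482 = 1309937305/9686122781586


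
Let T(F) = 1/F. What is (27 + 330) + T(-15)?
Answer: 5354/15 ≈ 356.93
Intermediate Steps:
(27 + 330) + T(-15) = (27 + 330) + 1/(-15) = 357 - 1/15 = 5354/15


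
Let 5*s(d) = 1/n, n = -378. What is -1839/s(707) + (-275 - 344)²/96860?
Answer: 336657653761/96860 ≈ 3.4757e+6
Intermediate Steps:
s(d) = -1/1890 (s(d) = (⅕)/(-378) = (⅕)*(-1/378) = -1/1890)
-1839/s(707) + (-275 - 344)²/96860 = -1839/(-1/1890) + (-275 - 344)²/96860 = -1839*(-1890) + (-619)²*(1/96860) = 3475710 + 383161*(1/96860) = 3475710 + 383161/96860 = 336657653761/96860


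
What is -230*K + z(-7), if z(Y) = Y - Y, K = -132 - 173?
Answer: 70150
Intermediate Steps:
K = -305
z(Y) = 0
-230*K + z(-7) = -230*(-305) + 0 = 70150 + 0 = 70150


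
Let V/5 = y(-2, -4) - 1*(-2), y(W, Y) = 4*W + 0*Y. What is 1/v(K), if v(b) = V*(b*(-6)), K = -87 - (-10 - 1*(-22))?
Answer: -1/17820 ≈ -5.6117e-5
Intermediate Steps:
y(W, Y) = 4*W (y(W, Y) = 4*W + 0 = 4*W)
V = -30 (V = 5*(4*(-2) - 1*(-2)) = 5*(-8 + 2) = 5*(-6) = -30)
K = -99 (K = -87 - (-10 + 22) = -87 - 1*12 = -87 - 12 = -99)
v(b) = 180*b (v(b) = -30*b*(-6) = -(-180)*b = 180*b)
1/v(K) = 1/(180*(-99)) = 1/(-17820) = -1/17820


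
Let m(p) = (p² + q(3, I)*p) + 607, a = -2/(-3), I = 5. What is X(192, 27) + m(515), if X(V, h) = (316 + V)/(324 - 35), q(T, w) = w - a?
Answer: 232412723/867 ≈ 2.6807e+5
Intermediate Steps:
a = ⅔ (a = -2*(-⅓) = ⅔ ≈ 0.66667)
q(T, w) = -⅔ + w (q(T, w) = w - 1*⅔ = w - ⅔ = -⅔ + w)
m(p) = 607 + p² + 13*p/3 (m(p) = (p² + (-⅔ + 5)*p) + 607 = (p² + 13*p/3) + 607 = 607 + p² + 13*p/3)
X(V, h) = 316/289 + V/289 (X(V, h) = (316 + V)/289 = (316 + V)*(1/289) = 316/289 + V/289)
X(192, 27) + m(515) = (316/289 + (1/289)*192) + (607 + 515² + (13/3)*515) = (316/289 + 192/289) + (607 + 265225 + 6695/3) = 508/289 + 804191/3 = 232412723/867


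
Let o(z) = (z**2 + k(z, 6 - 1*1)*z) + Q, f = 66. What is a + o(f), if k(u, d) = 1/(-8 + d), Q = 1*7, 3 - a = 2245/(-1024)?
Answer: 4450501/1024 ≈ 4346.2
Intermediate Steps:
a = 5317/1024 (a = 3 - 2245/(-1024) = 3 - 2245*(-1)/1024 = 3 - 1*(-2245/1024) = 3 + 2245/1024 = 5317/1024 ≈ 5.1924)
Q = 7
o(z) = 7 + z**2 - z/3 (o(z) = (z**2 + z/(-8 + (6 - 1*1))) + 7 = (z**2 + z/(-8 + (6 - 1))) + 7 = (z**2 + z/(-8 + 5)) + 7 = (z**2 + z/(-3)) + 7 = (z**2 - z/3) + 7 = 7 + z**2 - z/3)
a + o(f) = 5317/1024 + (7 + 66**2 - 1/3*66) = 5317/1024 + (7 + 4356 - 22) = 5317/1024 + 4341 = 4450501/1024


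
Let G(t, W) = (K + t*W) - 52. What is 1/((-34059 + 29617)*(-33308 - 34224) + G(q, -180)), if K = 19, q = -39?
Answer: 1/299984131 ≈ 3.3335e-9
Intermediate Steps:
G(t, W) = -33 + W*t (G(t, W) = (19 + t*W) - 52 = (19 + W*t) - 52 = -33 + W*t)
1/((-34059 + 29617)*(-33308 - 34224) + G(q, -180)) = 1/((-34059 + 29617)*(-33308 - 34224) + (-33 - 180*(-39))) = 1/(-4442*(-67532) + (-33 + 7020)) = 1/(299977144 + 6987) = 1/299984131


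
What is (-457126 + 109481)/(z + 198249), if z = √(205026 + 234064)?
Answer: -68920273605/39302226911 + 347645*√439090/39302226911 ≈ -1.7477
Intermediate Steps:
z = √439090 ≈ 662.64
(-457126 + 109481)/(z + 198249) = (-457126 + 109481)/(√439090 + 198249) = -347645/(198249 + √439090)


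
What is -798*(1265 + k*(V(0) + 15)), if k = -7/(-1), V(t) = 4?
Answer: -1115604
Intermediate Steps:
k = 7 (k = -7*(-1) = 7)
-798*(1265 + k*(V(0) + 15)) = -798*(1265 + 7*(4 + 15)) = -798*(1265 + 7*19) = -798*(1265 + 133) = -798*1398 = -1*1115604 = -1115604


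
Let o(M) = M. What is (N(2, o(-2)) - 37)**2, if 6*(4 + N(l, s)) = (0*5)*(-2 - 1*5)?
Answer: 1681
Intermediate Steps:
N(l, s) = -4 (N(l, s) = -4 + ((0*5)*(-2 - 1*5))/6 = -4 + (0*(-2 - 5))/6 = -4 + (0*(-7))/6 = -4 + (1/6)*0 = -4 + 0 = -4)
(N(2, o(-2)) - 37)**2 = (-4 - 37)**2 = (-41)**2 = 1681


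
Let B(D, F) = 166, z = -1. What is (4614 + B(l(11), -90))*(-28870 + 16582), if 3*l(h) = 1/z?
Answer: -58736640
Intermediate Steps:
l(h) = -⅓ (l(h) = (⅓)/(-1) = (⅓)*(-1) = -⅓)
(4614 + B(l(11), -90))*(-28870 + 16582) = (4614 + 166)*(-28870 + 16582) = 4780*(-12288) = -58736640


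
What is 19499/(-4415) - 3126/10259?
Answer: -213841531/45293485 ≈ -4.7212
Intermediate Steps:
19499/(-4415) - 3126/10259 = 19499*(-1/4415) - 3126*1/10259 = -19499/4415 - 3126/10259 = -213841531/45293485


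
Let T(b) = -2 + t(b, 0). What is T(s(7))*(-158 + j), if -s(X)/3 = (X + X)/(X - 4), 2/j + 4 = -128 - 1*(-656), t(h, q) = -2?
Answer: 82790/131 ≈ 631.98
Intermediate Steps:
j = 1/262 (j = 2/(-4 + (-128 - 1*(-656))) = 2/(-4 + (-128 + 656)) = 2/(-4 + 528) = 2/524 = 2*(1/524) = 1/262 ≈ 0.0038168)
s(X) = -6*X/(-4 + X) (s(X) = -3*(X + X)/(X - 4) = -3*2*X/(-4 + X) = -6*X/(-4 + X))
T(b) = -4 (T(b) = -2 - 2 = -4)
T(s(7))*(-158 + j) = -4*(-158 + 1/262) = -4*(-41395/262) = 82790/131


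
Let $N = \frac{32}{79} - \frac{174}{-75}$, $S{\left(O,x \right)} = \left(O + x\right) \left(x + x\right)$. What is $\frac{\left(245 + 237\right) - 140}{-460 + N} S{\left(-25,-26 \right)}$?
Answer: $- \frac{895646700}{451559} \approx -1983.5$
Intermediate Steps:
$S{\left(O,x \right)} = 2 x \left(O + x\right)$ ($S{\left(O,x \right)} = \left(O + x\right) 2 x = 2 x \left(O + x\right)$)
$N = \frac{5382}{1975}$ ($N = 32 \cdot \frac{1}{79} - - \frac{58}{25} = \frac{32}{79} + \frac{58}{25} = \frac{5382}{1975} \approx 2.7251$)
$\frac{\left(245 + 237\right) - 140}{-460 + N} S{\left(-25,-26 \right)} = \frac{\left(245 + 237\right) - 140}{-460 + \frac{5382}{1975}} \cdot 2 \left(-26\right) \left(-25 - 26\right) = \frac{482 - 140}{- \frac{903118}{1975}} \cdot 2 \left(-26\right) \left(-51\right) = 342 \left(- \frac{1975}{903118}\right) 2652 = \left(- \frac{337725}{451559}\right) 2652 = - \frac{895646700}{451559}$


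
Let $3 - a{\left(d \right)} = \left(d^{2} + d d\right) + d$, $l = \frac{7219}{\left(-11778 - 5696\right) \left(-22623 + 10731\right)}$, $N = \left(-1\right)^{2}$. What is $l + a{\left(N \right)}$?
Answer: $\frac{7219}{207800808} \approx 3.474 \cdot 10^{-5}$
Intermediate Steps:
$N = 1$
$l = \frac{7219}{207800808}$ ($l = \frac{7219}{\left(-17474\right) \left(-11892\right)} = \frac{7219}{207800808} \approx 3.474 \cdot 10^{-5}$)
$a{\left(d \right)} = 3 - d - 2 d^{2}$ ($a{\left(d \right)} = 3 - \left(\left(d^{2} + d d\right) + d\right) = 3 - \left(\left(d^{2} + d^{2}\right) + d\right) = 3 - \left(2 d^{2} + d\right) = 3 - \left(d + 2 d^{2}\right) = 3 - d - 2 d^{2}$)
$l + a{\left(N \right)} = \frac{7219}{207800808} - \left(-2 + 2\right) = \frac{7219}{207800808} - 0 = \frac{7219}{207800808} + 0 = \frac{7219}{207800808}$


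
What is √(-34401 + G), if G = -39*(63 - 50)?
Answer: 2*I*√8727 ≈ 186.84*I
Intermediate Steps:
G = -507 (G = -39*13 = -507)
√(-34401 + G) = √(-34401 - 507) = √(-34908) = 2*I*√8727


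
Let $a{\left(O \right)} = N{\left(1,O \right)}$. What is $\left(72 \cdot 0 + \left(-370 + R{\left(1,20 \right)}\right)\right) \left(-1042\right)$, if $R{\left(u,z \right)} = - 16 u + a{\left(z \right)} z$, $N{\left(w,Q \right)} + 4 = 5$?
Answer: $381372$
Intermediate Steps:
$N{\left(w,Q \right)} = 1$ ($N{\left(w,Q \right)} = -4 + 5 = 1$)
$a{\left(O \right)} = 1$
$R{\left(u,z \right)} = z - 16 u$ ($R{\left(u,z \right)} = - 16 u + 1 z = - 16 u + z = z - 16 u$)
$\left(72 \cdot 0 + \left(-370 + R{\left(1,20 \right)}\right)\right) \left(-1042\right) = \left(72 \cdot 0 + \left(-370 + \left(20 - 16\right)\right)\right) \left(-1042\right) = \left(0 + \left(-370 + \left(20 - 16\right)\right)\right) \left(-1042\right) = \left(0 + \left(-370 + 4\right)\right) \left(-1042\right) = \left(0 - 366\right) \left(-1042\right) = \left(-366\right) \left(-1042\right) = 381372$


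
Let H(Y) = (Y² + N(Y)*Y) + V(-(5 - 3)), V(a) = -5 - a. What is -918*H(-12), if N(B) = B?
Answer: -261630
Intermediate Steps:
H(Y) = -3 + 2*Y² (H(Y) = (Y² + Y*Y) + (-5 - (-1)*(5 - 3)) = (Y² + Y²) + (-5 - (-1)*2) = 2*Y² + (-5 - 1*(-2)) = 2*Y² + (-5 + 2) = 2*Y² - 3 = -3 + 2*Y²)
-918*H(-12) = -918*(-3 + 2*(-12)²) = -918*(-3 + 2*144) = -918*(-3 + 288) = -918*285 = -261630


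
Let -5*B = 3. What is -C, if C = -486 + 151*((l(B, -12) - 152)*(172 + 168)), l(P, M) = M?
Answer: 8420246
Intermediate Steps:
B = -⅗ (B = -⅕*3 = -⅗ ≈ -0.60000)
C = -8420246 (C = -486 + 151*((-12 - 152)*(172 + 168)) = -486 + 151*(-164*340) = -486 + 151*(-55760) = -486 - 8419760 = -8420246)
-C = -1*(-8420246) = 8420246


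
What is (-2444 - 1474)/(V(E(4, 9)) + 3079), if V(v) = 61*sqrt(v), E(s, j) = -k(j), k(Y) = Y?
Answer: -6031761/4756865 + 358497*I/4756865 ≈ -1.268 + 0.075364*I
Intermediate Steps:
E(s, j) = -j
(-2444 - 1474)/(V(E(4, 9)) + 3079) = (-2444 - 1474)/(61*sqrt(-1*9) + 3079) = -3918/(61*sqrt(-9) + 3079) = -3918/(61*(3*I) + 3079) = -3918/(183*I + 3079) = -3918*(3079 - 183*I)/9513730 = -1959*(3079 - 183*I)/4756865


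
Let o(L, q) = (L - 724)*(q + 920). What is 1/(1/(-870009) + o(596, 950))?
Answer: -870009/208245354241 ≈ -4.1778e-6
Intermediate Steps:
o(L, q) = (-724 + L)*(920 + q)
1/(1/(-870009) + o(596, 950)) = 1/(1/(-870009) + (-666080 - 724*950 + 920*596 + 596*950)) = 1/(-1/870009 + (-666080 - 687800 + 548320 + 566200)) = 1/(-1/870009 - 239360) = 1/(-208245354241/870009) = -870009/208245354241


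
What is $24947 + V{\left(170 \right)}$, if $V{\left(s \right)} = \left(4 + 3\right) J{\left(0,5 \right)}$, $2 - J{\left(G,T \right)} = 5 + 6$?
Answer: $24884$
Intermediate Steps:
$J{\left(G,T \right)} = -9$ ($J{\left(G,T \right)} = 2 - \left(5 + 6\right) = 2 - 11 = -9$)
$V{\left(s \right)} = -63$ ($V{\left(s \right)} = \left(4 + 3\right) \left(-9\right) = 7 \left(-9\right) = -63$)
$24947 + V{\left(170 \right)} = 24947 - 63 = 24884$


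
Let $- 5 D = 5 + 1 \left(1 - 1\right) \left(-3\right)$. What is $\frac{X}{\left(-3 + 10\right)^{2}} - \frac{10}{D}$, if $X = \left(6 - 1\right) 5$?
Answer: $\frac{515}{49} \approx 10.51$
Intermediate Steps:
$X = 25$ ($X = 5 \cdot 5 = 25$)
$D = -1$ ($D = - \frac{5 + 1 \left(1 - 1\right) \left(-3\right)}{5} = - \frac{5 + 1 \cdot 0 \left(-3\right)}{5} = - \frac{5 + 1 \cdot 0}{5} = - \frac{5 + 0}{5} = \left(- \frac{1}{5}\right) 5 = -1$)
$\frac{X}{\left(-3 + 10\right)^{2}} - \frac{10}{D} = \frac{25}{\left(-3 + 10\right)^{2}} - \frac{10}{-1} = \frac{25}{7^{2}} - -10 = \frac{25}{49} + 10 = \frac{515}{49}$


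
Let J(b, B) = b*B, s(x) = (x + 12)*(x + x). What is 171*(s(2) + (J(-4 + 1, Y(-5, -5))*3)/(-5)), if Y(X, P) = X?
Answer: 8037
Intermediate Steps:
s(x) = 2*x*(12 + x) (s(x) = (12 + x)*(2*x) = 2*x*(12 + x))
J(b, B) = B*b
171*(s(2) + (J(-4 + 1, Y(-5, -5))*3)/(-5)) = 171*(2*2*(12 + 2) + (-5*(-4 + 1)*3)/(-5)) = 171*(2*2*14 + (-5*(-3)*3)*(-1/5)) = 171*(56 + (15*3)*(-1/5)) = 171*(56 + 45*(-1/5)) = 171*(56 - 9) = 171*47 = 8037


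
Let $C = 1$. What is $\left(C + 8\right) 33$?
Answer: $297$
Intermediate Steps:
$\left(C + 8\right) 33 = \left(1 + 8\right) 33 = 9 \cdot 33 = 297$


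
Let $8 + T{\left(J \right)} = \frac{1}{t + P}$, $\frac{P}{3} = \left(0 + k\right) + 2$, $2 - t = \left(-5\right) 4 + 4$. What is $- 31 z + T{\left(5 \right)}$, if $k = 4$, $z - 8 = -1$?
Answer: $- \frac{8099}{36} \approx -224.97$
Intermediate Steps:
$z = 7$ ($z = 8 - 1 = 7$)
$t = 18$ ($t = 2 - \left(\left(-5\right) 4 + 4\right) = 2 - \left(-20 + 4\right) = 2 - -16 = 2 + 16 = 18$)
$P = 18$ ($P = 3 \left(\left(0 + 4\right) + 2\right) = 3 \left(4 + 2\right) = 3 \cdot 6 = 18$)
$T{\left(J \right)} = - \frac{287}{36}$ ($T{\left(J \right)} = -8 + \frac{1}{18 + 18} = -8 + \frac{1}{36} = - \frac{287}{36}$)
$- 31 z + T{\left(5 \right)} = \left(-31\right) 7 - \frac{287}{36} = -217 - \frac{287}{36} = - \frac{8099}{36}$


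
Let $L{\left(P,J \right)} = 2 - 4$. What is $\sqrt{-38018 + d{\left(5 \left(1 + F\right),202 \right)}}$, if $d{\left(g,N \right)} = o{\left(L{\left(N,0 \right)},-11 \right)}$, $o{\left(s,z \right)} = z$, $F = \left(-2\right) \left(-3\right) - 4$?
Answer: $i \sqrt{38029} \approx 195.01 i$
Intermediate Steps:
$L{\left(P,J \right)} = -2$ ($L{\left(P,J \right)} = 2 - 4 = -2$)
$F = 2$ ($F = 6 - 4 = 2$)
$d{\left(g,N \right)} = -11$
$\sqrt{-38018 + d{\left(5 \left(1 + F\right),202 \right)}} = \sqrt{-38018 - 11} = \sqrt{-38029} = i \sqrt{38029}$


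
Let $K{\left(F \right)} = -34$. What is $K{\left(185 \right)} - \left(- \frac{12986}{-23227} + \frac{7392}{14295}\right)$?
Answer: $- \frac{3882115888}{110676655} \approx -35.076$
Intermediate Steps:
$K{\left(185 \right)} - \left(- \frac{12986}{-23227} + \frac{7392}{14295}\right) = -34 - \left(- \frac{12986}{-23227} + \frac{7392}{14295}\right) = -34 - \left(\left(-12986\right) \left(- \frac{1}{23227}\right) + 7392 \cdot \frac{1}{14295}\right) = -34 - \left(\frac{12986}{23227} + \frac{2464}{4765}\right) = -34 - \frac{119109618}{110676655} = - \frac{3882115888}{110676655}$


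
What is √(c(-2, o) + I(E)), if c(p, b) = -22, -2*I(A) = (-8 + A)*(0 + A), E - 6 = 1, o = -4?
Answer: I*√74/2 ≈ 4.3012*I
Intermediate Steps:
E = 7 (E = 6 + 1 = 7)
I(A) = -A*(-8 + A)/2 (I(A) = -(-8 + A)*(0 + A)/2 = -(-8 + A)*A/2 = -A*(-8 + A)/2)
√(c(-2, o) + I(E)) = √(-22 + (½)*7*(8 - 1*7)) = √(-22 + (½)*7*(8 - 7)) = √(-22 + (½)*7*1) = √(-22 + 7/2) = √(-37/2) = I*√74/2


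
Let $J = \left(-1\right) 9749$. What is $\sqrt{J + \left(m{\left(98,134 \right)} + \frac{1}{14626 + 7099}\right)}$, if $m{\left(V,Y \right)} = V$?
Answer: $\frac{i \sqrt{182201469406}}{4345} \approx 98.24 i$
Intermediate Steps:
$J = -9749$
$\sqrt{J + \left(m{\left(98,134 \right)} + \frac{1}{14626 + 7099}\right)} = \sqrt{-9749 + \left(98 + \frac{1}{14626 + 7099}\right)} = \sqrt{-9749 + \left(98 + \frac{1}{21725}\right)} = \sqrt{-9749 + \frac{2129051}{21725}} = \sqrt{- \frac{209667974}{21725}} = \frac{i \sqrt{182201469406}}{4345}$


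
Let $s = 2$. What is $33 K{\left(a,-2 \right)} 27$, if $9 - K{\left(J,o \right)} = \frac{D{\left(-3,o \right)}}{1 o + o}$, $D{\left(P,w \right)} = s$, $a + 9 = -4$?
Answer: $\frac{16929}{2} \approx 8464.5$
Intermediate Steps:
$a = -13$ ($a = -9 - 4 = -13$)
$D{\left(P,w \right)} = 2$
$K{\left(J,o \right)} = 9 - \frac{1}{o}$ ($K{\left(J,o \right)} = 9 - \frac{2}{1 o + o} = 9 - \frac{2}{o + o} = 9 - \frac{2}{2 o} = 9 - 2 \frac{1}{2 o} = 9 - \frac{1}{o}$)
$33 K{\left(a,-2 \right)} 27 = 33 \left(9 - \frac{1}{-2}\right) 27 = 33 \left(9 - - \frac{1}{2}\right) 27 = 33 \left(9 + \frac{1}{2}\right) 27 = 33 \cdot \frac{19}{2} \cdot 27 = \frac{627}{2} \cdot 27 = \frac{16929}{2}$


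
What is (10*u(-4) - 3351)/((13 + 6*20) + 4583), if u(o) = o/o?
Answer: -3341/4716 ≈ -0.70844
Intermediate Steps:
u(o) = 1
(10*u(-4) - 3351)/((13 + 6*20) + 4583) = (10*1 - 3351)/((13 + 6*20) + 4583) = (10 - 3351)/((13 + 120) + 4583) = -3341/(133 + 4583) = -3341/4716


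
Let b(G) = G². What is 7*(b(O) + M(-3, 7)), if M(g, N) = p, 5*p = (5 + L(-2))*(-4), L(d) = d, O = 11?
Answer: 4151/5 ≈ 830.20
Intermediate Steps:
p = -12/5 (p = ((5 - 2)*(-4))/5 = (3*(-4))/5 = (⅕)*(-12) = -12/5 ≈ -2.4000)
M(g, N) = -12/5
7*(b(O) + M(-3, 7)) = 7*(11² - 12/5) = 7*(121 - 12/5) = 7*(593/5) = 4151/5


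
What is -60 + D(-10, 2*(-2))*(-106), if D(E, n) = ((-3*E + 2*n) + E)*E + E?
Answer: 13720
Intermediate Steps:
D(E, n) = E + E*(-2*E + 2*n) (D(E, n) = (-2*E + 2*n)*E + E = E*(-2*E + 2*n) + E = E + E*(-2*E + 2*n))
-60 + D(-10, 2*(-2))*(-106) = -60 - 10*(1 - 2*(-10) + 2*(2*(-2)))*(-106) = -60 - 10*(1 + 20 + 2*(-4))*(-106) = -60 - 10*(1 + 20 - 8)*(-106) = -60 - 10*13*(-106) = -60 - 130*(-106) = -60 + 13780 = 13720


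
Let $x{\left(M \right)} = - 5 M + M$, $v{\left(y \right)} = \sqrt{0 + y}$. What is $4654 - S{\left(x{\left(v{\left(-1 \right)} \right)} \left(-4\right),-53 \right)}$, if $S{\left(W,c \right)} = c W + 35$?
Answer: $4619 + 848 i \approx 4619.0 + 848.0 i$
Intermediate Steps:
$v{\left(y \right)} = \sqrt{y}$
$x{\left(M \right)} = - 4 M$
$S{\left(W,c \right)} = 35 + W c$ ($S{\left(W,c \right)} = W c + 35 = 35 + W c$)
$4654 - S{\left(x{\left(v{\left(-1 \right)} \right)} \left(-4\right),-53 \right)} = 4654 - \left(35 + - 4 \sqrt{-1} \left(-4\right) \left(-53\right)\right) = 4654 - \left(35 + - 4 i \left(-4\right) \left(-53\right)\right) = 4654 - \left(35 + 16 i \left(-53\right)\right) = 4654 - \left(35 - 848 i\right) = 4619 + 848 i$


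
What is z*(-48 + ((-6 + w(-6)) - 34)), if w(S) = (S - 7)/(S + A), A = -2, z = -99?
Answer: 68409/8 ≈ 8551.1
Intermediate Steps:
w(S) = (-7 + S)/(-2 + S) (w(S) = (S - 7)/(S - 2) = (-7 + S)/(-2 + S))
z*(-48 + ((-6 + w(-6)) - 34)) = -99*(-48 + ((-6 + (-7 - 6)/(-2 - 6)) - 34)) = -99*(-48 + ((-6 - 13/(-8)) - 34)) = -99*(-48 + ((-6 - ⅛*(-13)) - 34)) = -99*(-48 + ((-6 + 13/8) - 34)) = -99*(-48 + (-35/8 - 34)) = -99*(-48 - 307/8) = -99*(-691/8) = 68409/8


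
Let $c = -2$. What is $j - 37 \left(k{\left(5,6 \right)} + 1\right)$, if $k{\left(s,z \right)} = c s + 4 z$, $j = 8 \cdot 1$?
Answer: $-547$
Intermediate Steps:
$j = 8$
$k{\left(s,z \right)} = - 2 s + 4 z$
$j - 37 \left(k{\left(5,6 \right)} + 1\right) = 8 - 37 \left(\left(\left(-2\right) 5 + 4 \cdot 6\right) + 1\right) = 8 - 37 \left(\left(-10 + 24\right) + 1\right) = 8 - 37 \left(14 + 1\right) = 8 - 555 = -547$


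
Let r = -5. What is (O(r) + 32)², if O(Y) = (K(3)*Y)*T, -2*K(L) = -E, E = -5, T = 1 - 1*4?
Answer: 121/4 ≈ 30.250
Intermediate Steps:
T = -3 (T = 1 - 4 = -3)
K(L) = -5/2 (K(L) = -(-1)*(-5)/2 = -½*5 = -5/2)
O(Y) = 15*Y/2 (O(Y) = -5*Y/2*(-3) = 15*Y/2)
(O(r) + 32)² = ((15/2)*(-5) + 32)² = (-75/2 + 32)² = (-11/2)² = 121/4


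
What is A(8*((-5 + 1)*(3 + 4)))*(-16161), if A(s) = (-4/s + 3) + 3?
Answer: -5446257/56 ≈ -97255.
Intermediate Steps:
A(s) = 6 - 4/s (A(s) = (3 - 4/s) + 3 = 6 - 4/s)
A(8*((-5 + 1)*(3 + 4)))*(-16161) = (6 - 4*1/(8*(-5 + 1)*(3 + 4)))*(-16161) = (6 - 4/(8*(-4*7)))*(-16161) = (6 - 4/(8*(-28)))*(-16161) = (6 - 4/(-224))*(-16161) = (6 - 4*(-1/224))*(-16161) = (6 + 1/56)*(-16161) = (337/56)*(-16161) = -5446257/56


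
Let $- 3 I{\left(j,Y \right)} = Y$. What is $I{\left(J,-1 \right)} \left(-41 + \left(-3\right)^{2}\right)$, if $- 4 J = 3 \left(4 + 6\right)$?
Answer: $- \frac{32}{3} \approx -10.667$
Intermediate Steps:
$J = - \frac{15}{2}$ ($J = - \frac{3 \left(4 + 6\right)}{4} = - \frac{3 \cdot 10}{4} = \left(- \frac{1}{4}\right) 30 = - \frac{15}{2} \approx -7.5$)
$I{\left(j,Y \right)} = - \frac{Y}{3}$
$I{\left(J,-1 \right)} \left(-41 + \left(-3\right)^{2}\right) = \left(- \frac{1}{3}\right) \left(-1\right) \left(-41 + \left(-3\right)^{2}\right) = \frac{-41 + 9}{3} = \frac{1}{3} \left(-32\right) = - \frac{32}{3}$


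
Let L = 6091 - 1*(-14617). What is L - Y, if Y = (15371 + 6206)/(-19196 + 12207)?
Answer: 144749789/6989 ≈ 20711.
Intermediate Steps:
Y = -21577/6989 (Y = 21577/(-6989) = 21577*(-1/6989) = -21577/6989 ≈ -3.0873)
L = 20708 (L = 6091 + 14617 = 20708)
L - Y = 20708 - 1*(-21577/6989) = 20708 + 21577/6989 = 144749789/6989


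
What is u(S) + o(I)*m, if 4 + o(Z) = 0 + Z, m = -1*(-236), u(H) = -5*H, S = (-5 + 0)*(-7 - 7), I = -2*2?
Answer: -2238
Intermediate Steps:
I = -4
S = 70 (S = -5*(-14) = 70)
m = 236
o(Z) = -4 + Z (o(Z) = -4 + (0 + Z) = -4 + Z)
u(S) + o(I)*m = -5*70 + (-4 - 4)*236 = -350 - 8*236 = -350 - 1888 = -2238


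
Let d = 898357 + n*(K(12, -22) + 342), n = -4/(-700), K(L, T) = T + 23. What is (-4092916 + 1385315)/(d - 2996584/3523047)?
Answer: -238475139506175/79123946059178 ≈ -3.0139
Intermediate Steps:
K(L, T) = 23 + T
n = 1/175 (n = -4*(-1/700) = 1/175 ≈ 0.0057143)
d = 22458974/25 (d = 898357 + ((23 - 22) + 342)/175 = 898357 + (1 + 342)/175 = 898357 + (1/175)*343 = 898357 + 49/25 = 22458974/25 ≈ 8.9836e+5)
(-4092916 + 1385315)/(d - 2996584/3523047) = (-4092916 + 1385315)/(22458974/25 - 2996584/3523047) = -2707601/(22458974/25 - 2996584*1/3523047) = -2707601/(22458974/25 - 2996584/3523047) = -2707601/79123946059178/88076175 = -2707601*88076175/79123946059178 = -238475139506175/79123946059178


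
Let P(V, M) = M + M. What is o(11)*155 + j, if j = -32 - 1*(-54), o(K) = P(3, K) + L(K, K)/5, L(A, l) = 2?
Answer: 3494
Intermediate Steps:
P(V, M) = 2*M
o(K) = ⅖ + 2*K (o(K) = 2*K + 2/5 = 2*K + 2*(⅕) = 2*K + ⅖ = ⅖ + 2*K)
j = 22 (j = -32 + 54 = 22)
o(11)*155 + j = (⅖ + 2*11)*155 + 22 = (⅖ + 22)*155 + 22 = (112/5)*155 + 22 = 3472 + 22 = 3494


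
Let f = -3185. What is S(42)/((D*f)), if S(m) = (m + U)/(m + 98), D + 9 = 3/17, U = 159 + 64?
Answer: 901/13377000 ≈ 6.7354e-5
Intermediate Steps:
U = 223
D = -150/17 (D = -9 + 3/17 = -150/17 ≈ -8.8235)
S(m) = (223 + m)/(98 + m) (S(m) = (m + 223)/(m + 98) = (223 + m)/(98 + m))
S(42)/((D*f)) = ((223 + 42)/(98 + 42))/((-150/17*(-3185))) = (265/140)/(477750/17) = ((1/140)*265)*(17/477750) = (53/28)*(17/477750) = 901/13377000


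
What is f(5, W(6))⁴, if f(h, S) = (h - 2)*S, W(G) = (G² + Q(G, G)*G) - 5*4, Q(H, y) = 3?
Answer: 108243216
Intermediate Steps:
W(G) = -20 + G² + 3*G (W(G) = (G² + 3*G) - 5*4 = (G² + 3*G) - 20 = -20 + G² + 3*G)
f(h, S) = S*(-2 + h) (f(h, S) = (-2 + h)*S = S*(-2 + h))
f(5, W(6))⁴ = ((-20 + 6² + 3*6)*(-2 + 5))⁴ = ((-20 + 36 + 18)*3)⁴ = (34*3)⁴ = 102⁴ = 108243216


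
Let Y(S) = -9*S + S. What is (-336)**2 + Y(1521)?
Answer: 100728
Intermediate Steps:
Y(S) = -8*S
(-336)**2 + Y(1521) = (-336)**2 - 8*1521 = 112896 - 12168 = 100728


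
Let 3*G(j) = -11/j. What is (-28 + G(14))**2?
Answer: 1408969/1764 ≈ 798.74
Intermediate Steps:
G(j) = -11/(3*j) (G(j) = (-11/j)/3 = -11/(3*j))
(-28 + G(14))**2 = (-28 - 11/3/14)**2 = (-28 - 11/3*1/14)**2 = (-28 - 11/42)**2 = (-1187/42)**2 = 1408969/1764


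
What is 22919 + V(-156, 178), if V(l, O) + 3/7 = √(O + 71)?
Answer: 160430/7 + √249 ≈ 22934.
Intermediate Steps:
V(l, O) = -3/7 + √(71 + O) (V(l, O) = -3/7 + √(O + 71) = -3/7 + √(71 + O))
22919 + V(-156, 178) = 22919 + (-3/7 + √(71 + 178)) = 22919 + (-3/7 + √249) = 160430/7 + √249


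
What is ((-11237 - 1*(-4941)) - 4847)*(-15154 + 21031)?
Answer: -65487411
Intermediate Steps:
((-11237 - 1*(-4941)) - 4847)*(-15154 + 21031) = ((-11237 + 4941) - 4847)*5877 = (-6296 - 4847)*5877 = -11143*5877 = -65487411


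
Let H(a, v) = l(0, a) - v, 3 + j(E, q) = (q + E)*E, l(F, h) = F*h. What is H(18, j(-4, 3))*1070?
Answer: -1070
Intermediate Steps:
j(E, q) = -3 + E*(E + q) (j(E, q) = -3 + (q + E)*E = -3 + (E + q)*E = -3 + E*(E + q))
H(a, v) = -v (H(a, v) = 0*a - v = 0 - v = -v)
H(18, j(-4, 3))*1070 = -(-3 + (-4)**2 - 4*3)*1070 = -(-3 + 16 - 12)*1070 = -1*1*1070 = -1*1070 = -1070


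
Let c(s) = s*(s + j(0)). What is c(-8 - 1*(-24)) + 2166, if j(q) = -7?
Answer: 2310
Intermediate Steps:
c(s) = s*(-7 + s) (c(s) = s*(s - 7) = s*(-7 + s))
c(-8 - 1*(-24)) + 2166 = (-8 - 1*(-24))*(-7 + (-8 - 1*(-24))) + 2166 = (-8 + 24)*(-7 + (-8 + 24)) + 2166 = 16*(-7 + 16) + 2166 = 16*9 + 2166 = 144 + 2166 = 2310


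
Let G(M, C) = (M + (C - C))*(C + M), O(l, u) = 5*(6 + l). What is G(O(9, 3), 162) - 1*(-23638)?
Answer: 41413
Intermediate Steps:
O(l, u) = 30 + 5*l
G(M, C) = M*(C + M) (G(M, C) = (M + 0)*(C + M) = M*(C + M))
G(O(9, 3), 162) - 1*(-23638) = (30 + 5*9)*(162 + (30 + 5*9)) - 1*(-23638) = (30 + 45)*(162 + (30 + 45)) + 23638 = 75*(162 + 75) + 23638 = 75*237 + 23638 = 17775 + 23638 = 41413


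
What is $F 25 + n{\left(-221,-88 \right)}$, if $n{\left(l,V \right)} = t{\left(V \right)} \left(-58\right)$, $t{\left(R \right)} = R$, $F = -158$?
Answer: $1154$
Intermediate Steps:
$n{\left(l,V \right)} = - 58 V$ ($n{\left(l,V \right)} = V \left(-58\right) = - 58 V$)
$F 25 + n{\left(-221,-88 \right)} = \left(-158\right) 25 - -5104 = -3950 + 5104 = 1154$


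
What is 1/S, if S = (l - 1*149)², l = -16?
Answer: 1/27225 ≈ 3.6731e-5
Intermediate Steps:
S = 27225 (S = (-16 - 1*149)² = (-16 - 149)² = (-165)² = 27225)
1/S = 1/27225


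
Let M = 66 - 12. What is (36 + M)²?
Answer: 8100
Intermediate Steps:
M = 54
(36 + M)² = (36 + 54)² = 90² = 8100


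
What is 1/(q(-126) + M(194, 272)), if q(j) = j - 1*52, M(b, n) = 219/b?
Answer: -194/34313 ≈ -0.0056538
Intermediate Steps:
q(j) = -52 + j (q(j) = j - 52 = -52 + j)
1/(q(-126) + M(194, 272)) = 1/((-52 - 126) + 219/194) = 1/(-178 + 219*(1/194)) = 1/(-178 + 219/194) = 1/(-34313/194) = -194/34313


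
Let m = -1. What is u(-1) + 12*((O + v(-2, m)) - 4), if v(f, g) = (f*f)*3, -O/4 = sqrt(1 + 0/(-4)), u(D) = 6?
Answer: 54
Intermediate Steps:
O = -4 (O = -4*sqrt(1 + 0/(-4)) = -4*sqrt(1 + 0*(-1/4)) = -4*sqrt(1 + 0) = -4*sqrt(1) = -4*1 = -4)
v(f, g) = 3*f**2 (v(f, g) = f**2*3 = 3*f**2)
u(-1) + 12*((O + v(-2, m)) - 4) = 6 + 12*((-4 + 3*(-2)**2) - 4) = 6 + 12*((-4 + 3*4) - 4) = 6 + 12*((-4 + 12) - 4) = 6 + 12*(8 - 4) = 6 + 12*4 = 6 + 48 = 54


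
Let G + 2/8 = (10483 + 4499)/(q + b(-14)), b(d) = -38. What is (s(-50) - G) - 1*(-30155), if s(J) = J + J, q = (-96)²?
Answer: 551664205/18356 ≈ 30054.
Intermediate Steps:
q = 9216
s(J) = 2*J
G = 25375/18356 (G = -¼ + (10483 + 4499)/(9216 - 38) = -¼ + 14982/9178 = -¼ + 14982*(1/9178) = -¼ + 7491/4589 = 25375/18356 ≈ 1.3824)
(s(-50) - G) - 1*(-30155) = (2*(-50) - 1*25375/18356) - 1*(-30155) = (-100 - 25375/18356) + 30155 = -1860975/18356 + 30155 = 551664205/18356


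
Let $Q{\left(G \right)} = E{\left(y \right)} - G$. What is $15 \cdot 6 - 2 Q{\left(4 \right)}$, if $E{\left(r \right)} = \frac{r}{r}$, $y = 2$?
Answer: $96$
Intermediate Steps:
$E{\left(r \right)} = 1$
$Q{\left(G \right)} = 1 - G$
$15 \cdot 6 - 2 Q{\left(4 \right)} = 15 \cdot 6 - 2 \left(1 - 4\right) = 90 - 2 \left(1 - 4\right) = 90 - -6 = 90 + 6 = 96$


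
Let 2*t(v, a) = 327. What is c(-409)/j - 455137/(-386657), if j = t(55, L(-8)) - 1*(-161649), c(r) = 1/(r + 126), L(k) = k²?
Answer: 41684119616561/35412319669875 ≈ 1.1771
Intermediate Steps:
t(v, a) = 327/2 (t(v, a) = (½)*327 = 327/2)
c(r) = 1/(126 + r)
j = 323625/2 (j = 327/2 - 1*(-161649) = 327/2 + 161649 = 323625/2 ≈ 1.6181e+5)
c(-409)/j - 455137/(-386657) = 1/((126 - 409)*(323625/2)) - 455137/(-386657) = (2/323625)/(-283) - 455137*(-1/386657) = -1/283*2/323625 + 455137/386657 = -2/91585875 + 455137/386657 = 41684119616561/35412319669875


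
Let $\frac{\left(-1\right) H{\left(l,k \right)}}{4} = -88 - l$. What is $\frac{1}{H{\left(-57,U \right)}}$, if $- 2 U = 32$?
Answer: $\frac{1}{124} \approx 0.0080645$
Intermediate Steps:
$U = -16$ ($U = \left(- \frac{1}{2}\right) 32 = -16$)
$H{\left(l,k \right)} = 352 + 4 l$ ($H{\left(l,k \right)} = - 4 \left(-88 - l\right) = 352 + 4 l$)
$\frac{1}{H{\left(-57,U \right)}} = \frac{1}{352 + 4 \left(-57\right)} = \frac{1}{352 - 228} = \frac{1}{124}$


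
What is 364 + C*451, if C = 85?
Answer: 38699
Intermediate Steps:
364 + C*451 = 364 + 85*451 = 364 + 38335 = 38699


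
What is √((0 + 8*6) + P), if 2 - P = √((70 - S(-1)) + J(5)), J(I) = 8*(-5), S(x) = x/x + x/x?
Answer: √(50 - 2*√7) ≈ 6.6864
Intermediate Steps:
S(x) = 2 (S(x) = 1 + 1 = 2)
J(I) = -40
P = 2 - 2*√7 (P = 2 - √((70 - 1*2) - 40) = 2 - √((70 - 2) - 40) = 2 - √(68 - 40) = 2 - √28 = 2 - 2*√7 ≈ -3.2915)
√((0 + 8*6) + P) = √((0 + 8*6) + (2 - 2*√7)) = √((0 + 48) + (2 - 2*√7)) = √(48 + (2 - 2*√7)) = √(50 - 2*√7)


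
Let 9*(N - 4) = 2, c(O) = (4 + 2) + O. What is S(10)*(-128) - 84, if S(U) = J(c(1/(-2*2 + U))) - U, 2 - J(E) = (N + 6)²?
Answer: 1159532/81 ≈ 14315.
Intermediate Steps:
c(O) = 6 + O
N = 38/9 (N = 4 + (⅑)*2 = 4 + 2/9 = 38/9 ≈ 4.2222)
J(E) = -8302/81 (J(E) = 2 - (38/9 + 6)² = 2 - (92/9)² = 2 - 1*8464/81 = 2 - 8464/81 = -8302/81)
S(U) = -8302/81 - U
S(10)*(-128) - 84 = (-8302/81 - 1*10)*(-128) - 84 = (-8302/81 - 10)*(-128) - 84 = -9112/81*(-128) - 84 = 1166336/81 - 84 = 1159532/81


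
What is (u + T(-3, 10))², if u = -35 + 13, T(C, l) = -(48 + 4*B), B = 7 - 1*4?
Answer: 6724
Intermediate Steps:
B = 3 (B = 7 - 4 = 3)
T(C, l) = -60 (T(C, l) = -4/(1/(12 + 3)) = -4/(1/15) = -4/1/15 = -4*15 = -60)
u = -22
(u + T(-3, 10))² = (-22 - 60)² = (-82)² = 6724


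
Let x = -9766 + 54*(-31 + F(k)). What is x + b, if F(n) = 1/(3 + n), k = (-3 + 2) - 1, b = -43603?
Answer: -54989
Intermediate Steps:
k = -2 (k = -1 - 1 = -2)
x = -11386 (x = -9766 + 54*(-31 + 1/(3 - 2)) = -9766 + 54*(-31 + 1/1) = -9766 + 54*(-31 + 1) = -9766 + 54*(-30) = -9766 - 1620 = -11386)
x + b = -11386 - 43603 = -54989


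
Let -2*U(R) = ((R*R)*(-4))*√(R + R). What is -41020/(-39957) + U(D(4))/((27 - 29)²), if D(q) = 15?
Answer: 41020/39957 + 225*√30/2 ≈ 617.21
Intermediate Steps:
U(R) = 2*√2*R^(5/2) (U(R) = -(R*R)*(-4)*√(R + R)/2 = -R²*(-4)*√(2*R)/2 = -(-4*R²)*√2*√R/2 = -(-2)*√2*R^(5/2) = 2*√2*R^(5/2))
-41020/(-39957) + U(D(4))/((27 - 29)²) = -41020/(-39957) + (2*√2*15^(5/2))/((27 - 29)²) = -41020*(-1/39957) + (2*√2*(225*√15))/((-2)²) = 41020/39957 + (450*√30)/4 = 41020/39957 + (450*√30)*(¼) = 41020/39957 + 225*√30/2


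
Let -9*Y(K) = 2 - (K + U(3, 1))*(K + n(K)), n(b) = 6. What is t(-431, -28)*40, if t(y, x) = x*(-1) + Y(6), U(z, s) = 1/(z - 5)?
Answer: 12640/9 ≈ 1404.4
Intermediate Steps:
U(z, s) = 1/(-5 + z)
Y(K) = -2/9 + (6 + K)*(-½ + K)/9 (Y(K) = -(2 - (K + 1/(-5 + 3))*(K + 6))/9 = -(2 - (K + 1/(-2))*(6 + K))/9 = -(2 - (K - ½)*(6 + K))/9 = -(2 - (-½ + K)*(6 + K))/9 = -(2 - (6 + K)*(-½ + K))/9 = -2/9 + (6 + K)*(-½ + K)/9)
t(y, x) = 64/9 - x (t(y, x) = x*(-1) + (-5/9 + (⅑)*6² + (11/18)*6) = -x + (-5/9 + (⅑)*36 + 11/3) = -x + (-5/9 + 4 + 11/3) = -x + 64/9 = 64/9 - x)
t(-431, -28)*40 = (64/9 - 1*(-28))*40 = (64/9 + 28)*40 = (316/9)*40 = 12640/9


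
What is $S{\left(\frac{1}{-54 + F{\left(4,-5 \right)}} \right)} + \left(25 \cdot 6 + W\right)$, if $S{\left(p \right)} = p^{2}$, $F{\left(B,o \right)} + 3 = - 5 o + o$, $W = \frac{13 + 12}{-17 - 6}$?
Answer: $\frac{4688848}{31487} \approx 148.91$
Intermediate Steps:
$W = - \frac{25}{23}$ ($W = \frac{25}{-23} = 25 \left(- \frac{1}{23}\right) = - \frac{25}{23} \approx -1.087$)
$F{\left(B,o \right)} = -3 - 4 o$ ($F{\left(B,o \right)} = -3 + \left(- 5 o + o\right) = -3 - 4 o$)
$S{\left(\frac{1}{-54 + F{\left(4,-5 \right)}} \right)} + \left(25 \cdot 6 + W\right) = \left(\frac{1}{-54 - -17}\right)^{2} + \left(25 \cdot 6 - \frac{25}{23}\right) = \left(\frac{1}{-54 + \left(-3 + 20\right)}\right)^{2} + \left(150 - \frac{25}{23}\right) = \left(\frac{1}{-54 + 17}\right)^{2} + \frac{3425}{23} = \left(\frac{1}{-37}\right)^{2} + \frac{3425}{23} = \left(- \frac{1}{37}\right)^{2} + \frac{3425}{23} = \frac{1}{1369} + \frac{3425}{23} = \frac{4688848}{31487}$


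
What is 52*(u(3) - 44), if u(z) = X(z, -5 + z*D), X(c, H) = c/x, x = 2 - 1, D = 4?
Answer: -2132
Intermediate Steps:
x = 1
X(c, H) = c (X(c, H) = c/1 = c*1 = c)
u(z) = z
52*(u(3) - 44) = 52*(3 - 44) = 52*(-41) = -2132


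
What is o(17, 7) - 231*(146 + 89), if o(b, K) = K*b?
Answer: -54166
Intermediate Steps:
o(17, 7) - 231*(146 + 89) = 7*17 - 231*(146 + 89) = 119 - 231*235 = 119 - 54285 = -54166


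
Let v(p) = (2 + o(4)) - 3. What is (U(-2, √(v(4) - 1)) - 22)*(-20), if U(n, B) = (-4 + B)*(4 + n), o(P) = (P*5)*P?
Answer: 600 - 40*√78 ≈ 246.73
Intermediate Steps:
o(P) = 5*P² (o(P) = (5*P)*P = 5*P²)
v(p) = 79 (v(p) = (2 + 5*4²) - 3 = (2 + 5*16) - 3 = (2 + 80) - 3 = 82 - 3 = 79)
(U(-2, √(v(4) - 1)) - 22)*(-20) = ((-16 - 4*(-2) + 4*√(79 - 1) + √(79 - 1)*(-2)) - 22)*(-20) = ((-16 + 8 + 4*√78 + √78*(-2)) - 22)*(-20) = ((-16 + 8 + 4*√78 - 2*√78) - 22)*(-20) = ((-8 + 2*√78) - 22)*(-20) = (-30 + 2*√78)*(-20) = 600 - 40*√78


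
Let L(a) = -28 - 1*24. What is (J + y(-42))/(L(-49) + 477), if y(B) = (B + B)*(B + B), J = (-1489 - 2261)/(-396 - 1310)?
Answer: 6020643/362525 ≈ 16.608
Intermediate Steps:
J = 1875/853 (J = -3750/(-1706) = -3750*(-1/1706) = 1875/853 ≈ 2.1981)
y(B) = 4*B² (y(B) = (2*B)*(2*B) = 4*B²)
L(a) = -52 (L(a) = -28 - 24 = -52)
(J + y(-42))/(L(-49) + 477) = (1875/853 + 4*(-42)²)/(-52 + 477) = (1875/853 + 4*1764)/425 = (1875/853 + 7056)*(1/425) = (6020643/853)*(1/425) = 6020643/362525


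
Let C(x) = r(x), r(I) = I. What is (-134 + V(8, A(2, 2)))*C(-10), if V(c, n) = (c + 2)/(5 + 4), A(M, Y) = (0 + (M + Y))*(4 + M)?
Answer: 11960/9 ≈ 1328.9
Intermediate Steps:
C(x) = x
A(M, Y) = (4 + M)*(M + Y) (A(M, Y) = (M + Y)*(4 + M) = (4 + M)*(M + Y))
V(c, n) = 2/9 + c/9 (V(c, n) = (2 + c)/9 = (2 + c)*(⅑) = 2/9 + c/9)
(-134 + V(8, A(2, 2)))*C(-10) = (-134 + (2/9 + (⅑)*8))*(-10) = (-134 + (2/9 + 8/9))*(-10) = (-134 + 10/9)*(-10) = -1196/9*(-10) = 11960/9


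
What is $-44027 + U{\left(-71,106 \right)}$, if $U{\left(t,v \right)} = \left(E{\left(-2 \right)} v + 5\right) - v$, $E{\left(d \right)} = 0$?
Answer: $-44128$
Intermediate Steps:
$U{\left(t,v \right)} = 5 - v$ ($U{\left(t,v \right)} = \left(0 v + 5\right) - v = \left(0 + 5\right) - v = 5 - v$)
$-44027 + U{\left(-71,106 \right)} = -44027 + \left(5 - 106\right) = -44027 - 101 = -44128$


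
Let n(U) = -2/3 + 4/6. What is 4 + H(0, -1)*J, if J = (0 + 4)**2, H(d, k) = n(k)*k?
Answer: 4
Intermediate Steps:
n(U) = 0 (n(U) = -2*1/3 + 4*(1/6) = -2/3 + 2/3 = 0)
H(d, k) = 0 (H(d, k) = 0*k = 0)
J = 16 (J = 4**2 = 16)
4 + H(0, -1)*J = 4 + 0*16 = 4 + 0 = 4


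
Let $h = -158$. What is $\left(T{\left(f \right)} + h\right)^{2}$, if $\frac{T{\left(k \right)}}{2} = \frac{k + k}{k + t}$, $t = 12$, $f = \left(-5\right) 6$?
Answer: $\frac{206116}{9} \approx 22902.0$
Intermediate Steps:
$f = -30$
$T{\left(k \right)} = \frac{4 k}{12 + k}$ ($T{\left(k \right)} = 2 \frac{k + k}{k + 12} = 2 \frac{2 k}{12 + k} = \frac{4 k}{12 + k}$)
$\left(T{\left(f \right)} + h\right)^{2} = \left(4 \left(-30\right) \frac{1}{12 - 30} - 158\right)^{2} = \left(4 \left(-30\right) \frac{1}{-18} - 158\right)^{2} = \left(4 \left(-30\right) \left(- \frac{1}{18}\right) - 158\right)^{2} = \left(\frac{20}{3} - 158\right)^{2} = \left(- \frac{454}{3}\right)^{2} = \frac{206116}{9}$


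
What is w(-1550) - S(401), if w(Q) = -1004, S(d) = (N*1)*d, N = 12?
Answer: -5816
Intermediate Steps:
S(d) = 12*d (S(d) = (12*1)*d = 12*d)
w(-1550) - S(401) = -1004 - 12*401 = -1004 - 1*4812 = -1004 - 4812 = -5816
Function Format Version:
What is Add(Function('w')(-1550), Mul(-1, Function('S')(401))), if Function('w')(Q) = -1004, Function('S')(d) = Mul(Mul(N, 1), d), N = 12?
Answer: -5816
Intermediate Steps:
Function('S')(d) = Mul(12, d) (Function('S')(d) = Mul(Mul(12, 1), d) = Mul(12, d))
Add(Function('w')(-1550), Mul(-1, Function('S')(401))) = Add(-1004, Mul(-1, Mul(12, 401))) = Add(-1004, Mul(-1, 4812)) = Add(-1004, -4812) = -5816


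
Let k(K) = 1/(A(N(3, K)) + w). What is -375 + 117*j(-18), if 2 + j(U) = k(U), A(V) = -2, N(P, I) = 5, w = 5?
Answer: -570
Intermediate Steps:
k(K) = ⅓ (k(K) = 1/(-2 + 5) = 1/3 = ⅓)
j(U) = -5/3 (j(U) = -2 + ⅓ = -5/3)
-375 + 117*j(-18) = -375 + 117*(-5/3) = -375 - 195 = -570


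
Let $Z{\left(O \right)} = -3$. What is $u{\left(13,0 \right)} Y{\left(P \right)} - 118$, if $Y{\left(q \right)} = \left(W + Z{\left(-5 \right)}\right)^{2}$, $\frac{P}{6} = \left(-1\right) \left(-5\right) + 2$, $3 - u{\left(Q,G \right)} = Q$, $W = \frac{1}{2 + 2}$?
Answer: $- \frac{1549}{8} \approx -193.63$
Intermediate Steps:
$W = \frac{1}{4} \approx 0.25$
$u{\left(Q,G \right)} = 3 - Q$
$P = 42$ ($P = 6 \left(\left(-1\right) \left(-5\right) + 2\right) = 6 \left(5 + 2\right) = 6 \cdot 7 = 42$)
$Y{\left(q \right)} = \frac{121}{16}$ ($Y{\left(q \right)} = \left(\frac{1}{4} - 3\right)^{2} = \left(- \frac{11}{4}\right)^{2} = \frac{121}{16}$)
$u{\left(13,0 \right)} Y{\left(P \right)} - 118 = \left(3 - 13\right) \frac{121}{16} - 118 = \left(-10\right) \frac{121}{16} - 118 = - \frac{605}{8} - 118 = - \frac{1549}{8}$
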